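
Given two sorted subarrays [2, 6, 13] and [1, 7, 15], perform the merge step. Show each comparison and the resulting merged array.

Merging process:

Compare 2 vs 1: take 1 from right. Merged: [1]
Compare 2 vs 7: take 2 from left. Merged: [1, 2]
Compare 6 vs 7: take 6 from left. Merged: [1, 2, 6]
Compare 13 vs 7: take 7 from right. Merged: [1, 2, 6, 7]
Compare 13 vs 15: take 13 from left. Merged: [1, 2, 6, 7, 13]
Append remaining from right: [15]. Merged: [1, 2, 6, 7, 13, 15]

Final merged array: [1, 2, 6, 7, 13, 15]
Total comparisons: 5

The merged array is [1, 2, 6, 7, 13, 15], requiring 5 comparisons. The merge step runs in O(n) time where n is the total number of elements.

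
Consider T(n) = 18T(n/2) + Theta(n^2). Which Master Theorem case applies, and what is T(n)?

Master Theorem for T(n) = 18T(n/2) + O(n^2):

a = 18, b = 2, c = 2
log_b(a) = log_2(18) = 4.1699

Case 1: c = 2 < log_2(18) = 4.1699
T(n) = O(n^(log_2 18))

For T(n) = 18T(n/2) + O(n^2): log_2(18) = 4.1699. This is Case 1 of the Master Theorem (c < log_b(a), work dominated by leaves), giving O(n^(log_2 18)).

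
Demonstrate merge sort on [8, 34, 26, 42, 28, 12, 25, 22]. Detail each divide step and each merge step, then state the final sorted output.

Merge sort trace:

Split: [8, 34, 26, 42, 28, 12, 25, 22] -> [8, 34, 26, 42] and [28, 12, 25, 22]
  Split: [8, 34, 26, 42] -> [8, 34] and [26, 42]
    Split: [8, 34] -> [8] and [34]
    Merge: [8] + [34] -> [8, 34]
    Split: [26, 42] -> [26] and [42]
    Merge: [26] + [42] -> [26, 42]
  Merge: [8, 34] + [26, 42] -> [8, 26, 34, 42]
  Split: [28, 12, 25, 22] -> [28, 12] and [25, 22]
    Split: [28, 12] -> [28] and [12]
    Merge: [28] + [12] -> [12, 28]
    Split: [25, 22] -> [25] and [22]
    Merge: [25] + [22] -> [22, 25]
  Merge: [12, 28] + [22, 25] -> [12, 22, 25, 28]
Merge: [8, 26, 34, 42] + [12, 22, 25, 28] -> [8, 12, 22, 25, 26, 28, 34, 42]

Final sorted array: [8, 12, 22, 25, 26, 28, 34, 42]

The merge sort proceeds by recursively splitting the array and merging sorted halves.
After all merges, the sorted array is [8, 12, 22, 25, 26, 28, 34, 42].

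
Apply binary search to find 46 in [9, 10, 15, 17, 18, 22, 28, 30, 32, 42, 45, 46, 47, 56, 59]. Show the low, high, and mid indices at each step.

Binary search for 46 in [9, 10, 15, 17, 18, 22, 28, 30, 32, 42, 45, 46, 47, 56, 59]:

lo=0, hi=14, mid=7, arr[mid]=30 -> 30 < 46, search right half
lo=8, hi=14, mid=11, arr[mid]=46 -> Found target at index 11!

Binary search finds 46 at index 11 after 2 comparisons. The search repeatedly halves the search space by comparing with the middle element.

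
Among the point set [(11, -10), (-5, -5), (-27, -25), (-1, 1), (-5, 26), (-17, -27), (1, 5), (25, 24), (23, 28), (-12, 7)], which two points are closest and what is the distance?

Computing all pairwise distances among 10 points:

d((11, -10), (-5, -5)) = 16.7631
d((11, -10), (-27, -25)) = 40.8534
d((11, -10), (-1, 1)) = 16.2788
d((11, -10), (-5, 26)) = 39.3954
d((11, -10), (-17, -27)) = 32.7567
d((11, -10), (1, 5)) = 18.0278
d((11, -10), (25, 24)) = 36.7696
d((11, -10), (23, 28)) = 39.8497
d((11, -10), (-12, 7)) = 28.6007
d((-5, -5), (-27, -25)) = 29.7321
d((-5, -5), (-1, 1)) = 7.2111
d((-5, -5), (-5, 26)) = 31.0
d((-5, -5), (-17, -27)) = 25.0599
d((-5, -5), (1, 5)) = 11.6619
d((-5, -5), (25, 24)) = 41.7253
d((-5, -5), (23, 28)) = 43.2782
d((-5, -5), (-12, 7)) = 13.8924
d((-27, -25), (-1, 1)) = 36.7696
d((-27, -25), (-5, 26)) = 55.5428
d((-27, -25), (-17, -27)) = 10.198
d((-27, -25), (1, 5)) = 41.0366
d((-27, -25), (25, 24)) = 71.4493
d((-27, -25), (23, 28)) = 72.8629
d((-27, -25), (-12, 7)) = 35.3412
d((-1, 1), (-5, 26)) = 25.318
d((-1, 1), (-17, -27)) = 32.249
d((-1, 1), (1, 5)) = 4.4721 <-- minimum
d((-1, 1), (25, 24)) = 34.7131
d((-1, 1), (23, 28)) = 36.1248
d((-1, 1), (-12, 7)) = 12.53
d((-5, 26), (-17, -27)) = 54.3415
d((-5, 26), (1, 5)) = 21.8403
d((-5, 26), (25, 24)) = 30.0666
d((-5, 26), (23, 28)) = 28.0713
d((-5, 26), (-12, 7)) = 20.2485
d((-17, -27), (1, 5)) = 36.7151
d((-17, -27), (25, 24)) = 66.0681
d((-17, -27), (23, 28)) = 68.0074
d((-17, -27), (-12, 7)) = 34.3657
d((1, 5), (25, 24)) = 30.6105
d((1, 5), (23, 28)) = 31.8277
d((1, 5), (-12, 7)) = 13.1529
d((25, 24), (23, 28)) = 4.4721 <-- minimum
d((25, 24), (-12, 7)) = 40.7185
d((23, 28), (-12, 7)) = 40.8167

Minimum distance: 4.4721 (tie among 2 pairs: (-1, 1) and (1, 5); (25, 24) and (23, 28))

The minimum Euclidean distance is 4.4721. There is a tie: 2 pairs achieve this minimum — (-1, 1) and (1, 5); (25, 24) and (23, 28). Any of these is a valid closest pair. For 10 points, brute-force pairwise comparison is shown above. For large n, the divide-and-conquer algorithm (sort by x, recurse on halves, check the dividing strip) achieves O(n log n).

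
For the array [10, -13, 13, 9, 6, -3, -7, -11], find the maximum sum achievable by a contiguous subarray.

Using Kadane's algorithm on [10, -13, 13, 9, 6, -3, -7, -11]:

Scanning through the array:
Position 1 (value -13): max_ending_here = -3, max_so_far = 10
Position 2 (value 13): max_ending_here = 13, max_so_far = 13
Position 3 (value 9): max_ending_here = 22, max_so_far = 22
Position 4 (value 6): max_ending_here = 28, max_so_far = 28
Position 5 (value -3): max_ending_here = 25, max_so_far = 28
Position 6 (value -7): max_ending_here = 18, max_so_far = 28
Position 7 (value -11): max_ending_here = 7, max_so_far = 28

Maximum subarray: [13, 9, 6]
Maximum sum: 28

The maximum subarray is [13, 9, 6] with sum 28. This subarray runs from index 2 to index 4.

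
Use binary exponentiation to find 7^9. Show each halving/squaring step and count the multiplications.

Computing 7^9 by squaring (build up from 7^1; each line after the first costs one multiplication):

7^1 = 7
7^2 = (7^1)^2 = 7^2 = 49
7^4 = (7^2)^2 = 49^2 = 2401
7^8 = (7^4)^2 = 2401^2 = 5764801
7^9 = 7 * 7^8 = 7 * 5764801 = 40353607

Result: 40353607
Multiplications needed: 4 (4 lines after 7^1)

7^9 = 40353607. Using exponentiation by squaring, this requires 4 multiplications. The key idea: if the exponent is even, square the half-power; if odd, multiply by the base once.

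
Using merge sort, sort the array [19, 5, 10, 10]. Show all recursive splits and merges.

Merge sort trace:

Split: [19, 5, 10, 10] -> [19, 5] and [10, 10]
  Split: [19, 5] -> [19] and [5]
  Merge: [19] + [5] -> [5, 19]
  Split: [10, 10] -> [10] and [10]
  Merge: [10] + [10] -> [10, 10]
Merge: [5, 19] + [10, 10] -> [5, 10, 10, 19]

Final sorted array: [5, 10, 10, 19]

The merge sort proceeds by recursively splitting the array and merging sorted halves.
After all merges, the sorted array is [5, 10, 10, 19].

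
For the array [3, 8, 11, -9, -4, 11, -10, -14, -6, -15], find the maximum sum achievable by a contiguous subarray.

Using Kadane's algorithm on [3, 8, 11, -9, -4, 11, -10, -14, -6, -15]:

Scanning through the array:
Position 1 (value 8): max_ending_here = 11, max_so_far = 11
Position 2 (value 11): max_ending_here = 22, max_so_far = 22
Position 3 (value -9): max_ending_here = 13, max_so_far = 22
Position 4 (value -4): max_ending_here = 9, max_so_far = 22
Position 5 (value 11): max_ending_here = 20, max_so_far = 22
Position 6 (value -10): max_ending_here = 10, max_so_far = 22
Position 7 (value -14): max_ending_here = -4, max_so_far = 22
Position 8 (value -6): max_ending_here = -6, max_so_far = 22
Position 9 (value -15): max_ending_here = -15, max_so_far = 22

Maximum subarray: [3, 8, 11]
Maximum sum: 22

The maximum subarray is [3, 8, 11] with sum 22. This subarray runs from index 0 to index 2.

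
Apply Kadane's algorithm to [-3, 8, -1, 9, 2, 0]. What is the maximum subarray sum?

Using Kadane's algorithm on [-3, 8, -1, 9, 2, 0]:

Scanning through the array:
Position 1 (value 8): max_ending_here = 8, max_so_far = 8
Position 2 (value -1): max_ending_here = 7, max_so_far = 8
Position 3 (value 9): max_ending_here = 16, max_so_far = 16
Position 4 (value 2): max_ending_here = 18, max_so_far = 18
Position 5 (value 0): max_ending_here = 18, max_so_far = 18

Maximum subarray: [8, -1, 9, 2]
Maximum sum: 18

The maximum subarray is [8, -1, 9, 2] with sum 18. This subarray runs from index 1 to index 4.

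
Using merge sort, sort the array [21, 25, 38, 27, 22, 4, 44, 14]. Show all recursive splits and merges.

Merge sort trace:

Split: [21, 25, 38, 27, 22, 4, 44, 14] -> [21, 25, 38, 27] and [22, 4, 44, 14]
  Split: [21, 25, 38, 27] -> [21, 25] and [38, 27]
    Split: [21, 25] -> [21] and [25]
    Merge: [21] + [25] -> [21, 25]
    Split: [38, 27] -> [38] and [27]
    Merge: [38] + [27] -> [27, 38]
  Merge: [21, 25] + [27, 38] -> [21, 25, 27, 38]
  Split: [22, 4, 44, 14] -> [22, 4] and [44, 14]
    Split: [22, 4] -> [22] and [4]
    Merge: [22] + [4] -> [4, 22]
    Split: [44, 14] -> [44] and [14]
    Merge: [44] + [14] -> [14, 44]
  Merge: [4, 22] + [14, 44] -> [4, 14, 22, 44]
Merge: [21, 25, 27, 38] + [4, 14, 22, 44] -> [4, 14, 21, 22, 25, 27, 38, 44]

Final sorted array: [4, 14, 21, 22, 25, 27, 38, 44]

The merge sort proceeds by recursively splitting the array and merging sorted halves.
After all merges, the sorted array is [4, 14, 21, 22, 25, 27, 38, 44].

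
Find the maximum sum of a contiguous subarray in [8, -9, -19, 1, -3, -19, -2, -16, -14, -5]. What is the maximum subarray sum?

Using Kadane's algorithm on [8, -9, -19, 1, -3, -19, -2, -16, -14, -5]:

Scanning through the array:
Position 1 (value -9): max_ending_here = -1, max_so_far = 8
Position 2 (value -19): max_ending_here = -19, max_so_far = 8
Position 3 (value 1): max_ending_here = 1, max_so_far = 8
Position 4 (value -3): max_ending_here = -2, max_so_far = 8
Position 5 (value -19): max_ending_here = -19, max_so_far = 8
Position 6 (value -2): max_ending_here = -2, max_so_far = 8
Position 7 (value -16): max_ending_here = -16, max_so_far = 8
Position 8 (value -14): max_ending_here = -14, max_so_far = 8
Position 9 (value -5): max_ending_here = -5, max_so_far = 8

Maximum subarray: [8]
Maximum sum: 8

The maximum subarray is [8] with sum 8. This subarray runs from index 0 to index 0.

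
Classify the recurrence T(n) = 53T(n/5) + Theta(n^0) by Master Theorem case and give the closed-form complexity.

Master Theorem for T(n) = 53T(n/5) + O(n^0):

a = 53, b = 5, c = 0
log_b(a) = log_5(53) = 2.4669

Case 1: c = 0 < log_5(53) = 2.4669
T(n) = O(n^(log_5 53))

For T(n) = 53T(n/5) + O(n^0): log_5(53) = 2.4669. This is Case 1 of the Master Theorem (c < log_b(a), work dominated by leaves), giving O(n^(log_5 53)).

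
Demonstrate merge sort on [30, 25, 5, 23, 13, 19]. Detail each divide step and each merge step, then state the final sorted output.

Merge sort trace:

Split: [30, 25, 5, 23, 13, 19] -> [30, 25, 5] and [23, 13, 19]
  Split: [30, 25, 5] -> [30] and [25, 5]
    Split: [25, 5] -> [25] and [5]
    Merge: [25] + [5] -> [5, 25]
  Merge: [30] + [5, 25] -> [5, 25, 30]
  Split: [23, 13, 19] -> [23] and [13, 19]
    Split: [13, 19] -> [13] and [19]
    Merge: [13] + [19] -> [13, 19]
  Merge: [23] + [13, 19] -> [13, 19, 23]
Merge: [5, 25, 30] + [13, 19, 23] -> [5, 13, 19, 23, 25, 30]

Final sorted array: [5, 13, 19, 23, 25, 30]

The merge sort proceeds by recursively splitting the array and merging sorted halves.
After all merges, the sorted array is [5, 13, 19, 23, 25, 30].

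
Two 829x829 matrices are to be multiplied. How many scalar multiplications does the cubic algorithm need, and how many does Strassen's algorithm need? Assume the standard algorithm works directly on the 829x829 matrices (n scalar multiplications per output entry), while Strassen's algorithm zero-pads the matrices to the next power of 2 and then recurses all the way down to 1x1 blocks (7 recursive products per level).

Matrix multiplication for 829x829 matrices:

Strassen's algorithm requires power-of-2 dimensions. Pad 829x829 to 1024x1024 (next power of 2).

Standard algorithm: 829^3 = 569722789 multiplications
Strassen's algorithm: 7^(log2(1024)) = 7^10 = 282475249 multiplications
Savings: 569722789 - 282475249 = 287247540 multiplications

Standard: 569722789 multiplications (829^3). Strassen: 282475249 multiplications (7^10, after padding to 1024x1024). Strassen reduces 8 recursive multiplications to 7 at each level.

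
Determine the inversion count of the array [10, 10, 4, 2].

Finding inversions in [10, 10, 4, 2]:

(0, 2): arr[0]=10 > arr[2]=4
(0, 3): arr[0]=10 > arr[3]=2
(1, 2): arr[1]=10 > arr[2]=4
(1, 3): arr[1]=10 > arr[3]=2
(2, 3): arr[2]=4 > arr[3]=2

Total inversions: 5

The array has 5 inversion(s): (0,2), (0,3), (1,2), (1,3), (2,3). Each pair (i,j) satisfies i < j and arr[i] > arr[j].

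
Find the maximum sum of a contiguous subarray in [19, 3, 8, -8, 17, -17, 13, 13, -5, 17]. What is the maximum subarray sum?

Using Kadane's algorithm on [19, 3, 8, -8, 17, -17, 13, 13, -5, 17]:

Scanning through the array:
Position 1 (value 3): max_ending_here = 22, max_so_far = 22
Position 2 (value 8): max_ending_here = 30, max_so_far = 30
Position 3 (value -8): max_ending_here = 22, max_so_far = 30
Position 4 (value 17): max_ending_here = 39, max_so_far = 39
Position 5 (value -17): max_ending_here = 22, max_so_far = 39
Position 6 (value 13): max_ending_here = 35, max_so_far = 39
Position 7 (value 13): max_ending_here = 48, max_so_far = 48
Position 8 (value -5): max_ending_here = 43, max_so_far = 48
Position 9 (value 17): max_ending_here = 60, max_so_far = 60

Maximum subarray: [19, 3, 8, -8, 17, -17, 13, 13, -5, 17]
Maximum sum: 60

The maximum subarray is [19, 3, 8, -8, 17, -17, 13, 13, -5, 17] with sum 60. This subarray runs from index 0 to index 9.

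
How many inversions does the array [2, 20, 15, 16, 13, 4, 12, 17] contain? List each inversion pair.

Finding inversions in [2, 20, 15, 16, 13, 4, 12, 17]:

(1, 2): arr[1]=20 > arr[2]=15
(1, 3): arr[1]=20 > arr[3]=16
(1, 4): arr[1]=20 > arr[4]=13
(1, 5): arr[1]=20 > arr[5]=4
(1, 6): arr[1]=20 > arr[6]=12
(1, 7): arr[1]=20 > arr[7]=17
(2, 4): arr[2]=15 > arr[4]=13
(2, 5): arr[2]=15 > arr[5]=4
(2, 6): arr[2]=15 > arr[6]=12
(3, 4): arr[3]=16 > arr[4]=13
(3, 5): arr[3]=16 > arr[5]=4
(3, 6): arr[3]=16 > arr[6]=12
(4, 5): arr[4]=13 > arr[5]=4
(4, 6): arr[4]=13 > arr[6]=12

Total inversions: 14

The array has 14 inversion(s): (1,2), (1,3), (1,4), (1,5), (1,6), (1,7), (2,4), (2,5), (2,6), (3,4), (3,5), (3,6), (4,5), (4,6). Each pair (i,j) satisfies i < j and arr[i] > arr[j].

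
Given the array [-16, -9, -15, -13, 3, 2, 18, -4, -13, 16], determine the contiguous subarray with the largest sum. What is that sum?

Using Kadane's algorithm on [-16, -9, -15, -13, 3, 2, 18, -4, -13, 16]:

Scanning through the array:
Position 1 (value -9): max_ending_here = -9, max_so_far = -9
Position 2 (value -15): max_ending_here = -15, max_so_far = -9
Position 3 (value -13): max_ending_here = -13, max_so_far = -9
Position 4 (value 3): max_ending_here = 3, max_so_far = 3
Position 5 (value 2): max_ending_here = 5, max_so_far = 5
Position 6 (value 18): max_ending_here = 23, max_so_far = 23
Position 7 (value -4): max_ending_here = 19, max_so_far = 23
Position 8 (value -13): max_ending_here = 6, max_so_far = 23
Position 9 (value 16): max_ending_here = 22, max_so_far = 23

Maximum subarray: [3, 2, 18]
Maximum sum: 23

The maximum subarray is [3, 2, 18] with sum 23. This subarray runs from index 4 to index 6.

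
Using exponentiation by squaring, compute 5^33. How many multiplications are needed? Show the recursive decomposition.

Computing 5^33 by squaring (build up from 5^1; each line after the first costs one multiplication):

5^1 = 5
5^2 = (5^1)^2 = 5^2 = 25
5^4 = (5^2)^2 = 25^2 = 625
5^8 = (5^4)^2 = 625^2 = 390625
5^16 = (5^8)^2 = 390625^2 = 152587890625
5^32 = (5^16)^2 = 152587890625^2 = 23283064365386962890625
5^33 = 5 * 5^32 = 5 * 23283064365386962890625 = 116415321826934814453125

Result: 116415321826934814453125
Multiplications needed: 6 (6 lines after 5^1)

5^33 = 116415321826934814453125. Using exponentiation by squaring, this requires 6 multiplications. The key idea: if the exponent is even, square the half-power; if odd, multiply by the base once.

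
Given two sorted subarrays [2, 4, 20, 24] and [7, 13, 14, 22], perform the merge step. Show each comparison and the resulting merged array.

Merging process:

Compare 2 vs 7: take 2 from left. Merged: [2]
Compare 4 vs 7: take 4 from left. Merged: [2, 4]
Compare 20 vs 7: take 7 from right. Merged: [2, 4, 7]
Compare 20 vs 13: take 13 from right. Merged: [2, 4, 7, 13]
Compare 20 vs 14: take 14 from right. Merged: [2, 4, 7, 13, 14]
Compare 20 vs 22: take 20 from left. Merged: [2, 4, 7, 13, 14, 20]
Compare 24 vs 22: take 22 from right. Merged: [2, 4, 7, 13, 14, 20, 22]
Append remaining from left: [24]. Merged: [2, 4, 7, 13, 14, 20, 22, 24]

Final merged array: [2, 4, 7, 13, 14, 20, 22, 24]
Total comparisons: 7

The merged array is [2, 4, 7, 13, 14, 20, 22, 24], requiring 7 comparisons. The merge step runs in O(n) time where n is the total number of elements.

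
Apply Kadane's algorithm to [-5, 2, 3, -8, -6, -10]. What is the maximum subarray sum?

Using Kadane's algorithm on [-5, 2, 3, -8, -6, -10]:

Scanning through the array:
Position 1 (value 2): max_ending_here = 2, max_so_far = 2
Position 2 (value 3): max_ending_here = 5, max_so_far = 5
Position 3 (value -8): max_ending_here = -3, max_so_far = 5
Position 4 (value -6): max_ending_here = -6, max_so_far = 5
Position 5 (value -10): max_ending_here = -10, max_so_far = 5

Maximum subarray: [2, 3]
Maximum sum: 5

The maximum subarray is [2, 3] with sum 5. This subarray runs from index 1 to index 2.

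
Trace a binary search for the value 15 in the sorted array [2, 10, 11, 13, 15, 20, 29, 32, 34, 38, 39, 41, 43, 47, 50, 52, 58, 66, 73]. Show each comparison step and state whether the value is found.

Binary search for 15 in [2, 10, 11, 13, 15, 20, 29, 32, 34, 38, 39, 41, 43, 47, 50, 52, 58, 66, 73]:

lo=0, hi=18, mid=9, arr[mid]=38 -> 38 > 15, search left half
lo=0, hi=8, mid=4, arr[mid]=15 -> Found target at index 4!

Binary search finds 15 at index 4 after 2 comparisons. The search repeatedly halves the search space by comparing with the middle element.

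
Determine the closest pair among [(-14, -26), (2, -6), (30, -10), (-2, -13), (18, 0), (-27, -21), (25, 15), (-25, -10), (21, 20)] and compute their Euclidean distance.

Computing all pairwise distances among 9 points:

d((-14, -26), (2, -6)) = 25.6125
d((-14, -26), (30, -10)) = 46.8188
d((-14, -26), (-2, -13)) = 17.6918
d((-14, -26), (18, 0)) = 41.2311
d((-14, -26), (-27, -21)) = 13.9284
d((-14, -26), (25, 15)) = 56.5862
d((-14, -26), (-25, -10)) = 19.4165
d((-14, -26), (21, 20)) = 57.8014
d((2, -6), (30, -10)) = 28.2843
d((2, -6), (-2, -13)) = 8.0623
d((2, -6), (18, 0)) = 17.088
d((2, -6), (-27, -21)) = 32.6497
d((2, -6), (25, 15)) = 31.1448
d((2, -6), (-25, -10)) = 27.2947
d((2, -6), (21, 20)) = 32.2025
d((30, -10), (-2, -13)) = 32.1403
d((30, -10), (18, 0)) = 15.6205
d((30, -10), (-27, -21)) = 58.0517
d((30, -10), (25, 15)) = 25.4951
d((30, -10), (-25, -10)) = 55.0
d((30, -10), (21, 20)) = 31.3209
d((-2, -13), (18, 0)) = 23.8537
d((-2, -13), (-27, -21)) = 26.2488
d((-2, -13), (25, 15)) = 38.8973
d((-2, -13), (-25, -10)) = 23.1948
d((-2, -13), (21, 20)) = 40.2244
d((18, 0), (-27, -21)) = 49.6588
d((18, 0), (25, 15)) = 16.5529
d((18, 0), (-25, -10)) = 44.1475
d((18, 0), (21, 20)) = 20.2237
d((-27, -21), (25, 15)) = 63.2456
d((-27, -21), (-25, -10)) = 11.1803
d((-27, -21), (21, 20)) = 63.1269
d((25, 15), (-25, -10)) = 55.9017
d((25, 15), (21, 20)) = 6.4031 <-- minimum
d((-25, -10), (21, 20)) = 54.9181

Closest pair: (25, 15) and (21, 20) with distance 6.4031

The closest pair is (25, 15) and (21, 20) with Euclidean distance 6.4031. For 9 points, brute-force pairwise comparison is shown above. For large n, the divide-and-conquer algorithm (sort by x, recurse on halves, check the dividing strip) achieves O(n log n).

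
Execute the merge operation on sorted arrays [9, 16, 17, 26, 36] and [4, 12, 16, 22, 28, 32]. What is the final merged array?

Merging process:

Compare 9 vs 4: take 4 from right. Merged: [4]
Compare 9 vs 12: take 9 from left. Merged: [4, 9]
Compare 16 vs 12: take 12 from right. Merged: [4, 9, 12]
Compare 16 vs 16: take 16 from left. Merged: [4, 9, 12, 16]
Compare 17 vs 16: take 16 from right. Merged: [4, 9, 12, 16, 16]
Compare 17 vs 22: take 17 from left. Merged: [4, 9, 12, 16, 16, 17]
Compare 26 vs 22: take 22 from right. Merged: [4, 9, 12, 16, 16, 17, 22]
Compare 26 vs 28: take 26 from left. Merged: [4, 9, 12, 16, 16, 17, 22, 26]
Compare 36 vs 28: take 28 from right. Merged: [4, 9, 12, 16, 16, 17, 22, 26, 28]
Compare 36 vs 32: take 32 from right. Merged: [4, 9, 12, 16, 16, 17, 22, 26, 28, 32]
Append remaining from left: [36]. Merged: [4, 9, 12, 16, 16, 17, 22, 26, 28, 32, 36]

Final merged array: [4, 9, 12, 16, 16, 17, 22, 26, 28, 32, 36]
Total comparisons: 10

The merged array is [4, 9, 12, 16, 16, 17, 22, 26, 28, 32, 36], requiring 10 comparisons. The merge step runs in O(n) time where n is the total number of elements.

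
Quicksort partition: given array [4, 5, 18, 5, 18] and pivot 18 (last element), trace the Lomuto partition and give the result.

Lomuto partition with pivot = 18:

Initial array: [4, 5, 18, 5, 18]

arr[0]=4 <= 18: swap with position 0, array becomes [4, 5, 18, 5, 18]
arr[1]=5 <= 18: swap with position 1, array becomes [4, 5, 18, 5, 18]
arr[2]=18 <= 18: swap with position 2, array becomes [4, 5, 18, 5, 18]
arr[3]=5 <= 18: swap with position 3, array becomes [4, 5, 18, 5, 18]

Place pivot at position 4: [4, 5, 18, 5, 18]
Pivot position: 4

After partitioning with pivot 18, the array becomes [4, 5, 18, 5, 18]. The pivot is placed at index 4. All elements to the left of the pivot are <= 18, and all elements to the right are > 18.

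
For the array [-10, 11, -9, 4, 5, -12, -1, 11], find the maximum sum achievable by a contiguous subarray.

Using Kadane's algorithm on [-10, 11, -9, 4, 5, -12, -1, 11]:

Scanning through the array:
Position 1 (value 11): max_ending_here = 11, max_so_far = 11
Position 2 (value -9): max_ending_here = 2, max_so_far = 11
Position 3 (value 4): max_ending_here = 6, max_so_far = 11
Position 4 (value 5): max_ending_here = 11, max_so_far = 11
Position 5 (value -12): max_ending_here = -1, max_so_far = 11
Position 6 (value -1): max_ending_here = -1, max_so_far = 11
Position 7 (value 11): max_ending_here = 11, max_so_far = 11

Maximum subarray: [11]
Maximum sum: 11

The maximum subarray is [11] with sum 11. This subarray runs from index 1 to index 1.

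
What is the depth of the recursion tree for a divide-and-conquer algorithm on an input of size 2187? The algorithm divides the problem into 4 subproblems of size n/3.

For divide and conquer with division factor 3:

Problem sizes at each level:
Level 0: 2187
Level 1: 729
Level 2: 243
Level 3: 81
Level 4: 27
Level 5: 9
Level 6: 3
Level 7: 1

The root is level 0 and the size-1 base case is level 7 (the tree spans levels 0 through 7, i.e. 8 levels counting the root), so the depth is the number of divisions: log_3(2187) = 7

The recursion tree depth is log_3(2187) = 7. At each level, the problem size is divided by 3, so it takes 7 divisions to reduce to a base case of size 1. The algorithm makes 4 recursive calls at each level.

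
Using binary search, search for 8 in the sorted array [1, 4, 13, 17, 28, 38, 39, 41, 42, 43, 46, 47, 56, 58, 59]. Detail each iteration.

Binary search for 8 in [1, 4, 13, 17, 28, 38, 39, 41, 42, 43, 46, 47, 56, 58, 59]:

lo=0, hi=14, mid=7, arr[mid]=41 -> 41 > 8, search left half
lo=0, hi=6, mid=3, arr[mid]=17 -> 17 > 8, search left half
lo=0, hi=2, mid=1, arr[mid]=4 -> 4 < 8, search right half
lo=2, hi=2, mid=2, arr[mid]=13 -> 13 > 8, search left half
lo=2 > hi=1, target 8 not found

Binary search determines that 8 is not in the array after 4 comparisons. The search space was exhausted without finding the target.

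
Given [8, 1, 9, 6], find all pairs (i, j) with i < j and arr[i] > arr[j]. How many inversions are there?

Finding inversions in [8, 1, 9, 6]:

(0, 1): arr[0]=8 > arr[1]=1
(0, 3): arr[0]=8 > arr[3]=6
(2, 3): arr[2]=9 > arr[3]=6

Total inversions: 3

The array has 3 inversion(s): (0,1), (0,3), (2,3). Each pair (i,j) satisfies i < j and arr[i] > arr[j].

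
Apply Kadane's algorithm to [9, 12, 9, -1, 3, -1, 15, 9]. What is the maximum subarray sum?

Using Kadane's algorithm on [9, 12, 9, -1, 3, -1, 15, 9]:

Scanning through the array:
Position 1 (value 12): max_ending_here = 21, max_so_far = 21
Position 2 (value 9): max_ending_here = 30, max_so_far = 30
Position 3 (value -1): max_ending_here = 29, max_so_far = 30
Position 4 (value 3): max_ending_here = 32, max_so_far = 32
Position 5 (value -1): max_ending_here = 31, max_so_far = 32
Position 6 (value 15): max_ending_here = 46, max_so_far = 46
Position 7 (value 9): max_ending_here = 55, max_so_far = 55

Maximum subarray: [9, 12, 9, -1, 3, -1, 15, 9]
Maximum sum: 55

The maximum subarray is [9, 12, 9, -1, 3, -1, 15, 9] with sum 55. This subarray runs from index 0 to index 7.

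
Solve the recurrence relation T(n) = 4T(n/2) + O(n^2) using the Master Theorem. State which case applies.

Master Theorem for T(n) = 4T(n/2) + O(n^2):

a = 4, b = 2, c = 2
log_b(a) = log_2(4) = 2.0000

Case 2: c = 2 = log_2(4) = 2.0000
T(n) = O(n^2 log n) = O(n^2 log n)

For T(n) = 4T(n/2) + O(n^2): log_2(4) = 2.0000. This is Case 2 of the Master Theorem (c = log_b(a), equal work at all levels), giving O(n^2 log n).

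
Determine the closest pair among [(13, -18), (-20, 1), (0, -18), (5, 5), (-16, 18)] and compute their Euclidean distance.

Computing all pairwise distances among 5 points:

d((13, -18), (-20, 1)) = 38.0789
d((13, -18), (0, -18)) = 13.0 <-- minimum
d((13, -18), (5, 5)) = 24.3516
d((13, -18), (-16, 18)) = 46.2277
d((-20, 1), (0, -18)) = 27.5862
d((-20, 1), (5, 5)) = 25.318
d((-20, 1), (-16, 18)) = 17.4642
d((0, -18), (5, 5)) = 23.5372
d((0, -18), (-16, 18)) = 39.3954
d((5, 5), (-16, 18)) = 24.6982

Closest pair: (13, -18) and (0, -18) with distance 13.0

The closest pair is (13, -18) and (0, -18) with Euclidean distance 13.0. For 5 points, brute-force pairwise comparison is shown above. For large n, the divide-and-conquer algorithm (sort by x, recurse on halves, check the dividing strip) achieves O(n log n).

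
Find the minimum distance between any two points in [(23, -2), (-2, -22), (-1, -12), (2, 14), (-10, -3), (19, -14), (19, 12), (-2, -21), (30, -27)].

Computing all pairwise distances among 9 points:

d((23, -2), (-2, -22)) = 32.0156
d((23, -2), (-1, -12)) = 26.0
d((23, -2), (2, 14)) = 26.4008
d((23, -2), (-10, -3)) = 33.0151
d((23, -2), (19, -14)) = 12.6491
d((23, -2), (19, 12)) = 14.5602
d((23, -2), (-2, -21)) = 31.4006
d((23, -2), (30, -27)) = 25.9615
d((-2, -22), (-1, -12)) = 10.0499
d((-2, -22), (2, 14)) = 36.2215
d((-2, -22), (-10, -3)) = 20.6155
d((-2, -22), (19, -14)) = 22.4722
d((-2, -22), (19, 12)) = 39.9625
d((-2, -22), (-2, -21)) = 1.0 <-- minimum
d((-2, -22), (30, -27)) = 32.3883
d((-1, -12), (2, 14)) = 26.1725
d((-1, -12), (-10, -3)) = 12.7279
d((-1, -12), (19, -14)) = 20.0998
d((-1, -12), (19, 12)) = 31.241
d((-1, -12), (-2, -21)) = 9.0554
d((-1, -12), (30, -27)) = 34.4384
d((2, 14), (-10, -3)) = 20.8087
d((2, 14), (19, -14)) = 32.7567
d((2, 14), (19, 12)) = 17.1172
d((2, 14), (-2, -21)) = 35.2278
d((2, 14), (30, -27)) = 49.6488
d((-10, -3), (19, -14)) = 31.0161
d((-10, -3), (19, 12)) = 32.6497
d((-10, -3), (-2, -21)) = 19.6977
d((-10, -3), (30, -27)) = 46.6476
d((19, -14), (19, 12)) = 26.0
d((19, -14), (-2, -21)) = 22.1359
d((19, -14), (30, -27)) = 17.0294
d((19, 12), (-2, -21)) = 39.1152
d((19, 12), (30, -27)) = 40.5216
d((-2, -21), (30, -27)) = 32.5576

Closest pair: (-2, -22) and (-2, -21) with distance 1.0

The closest pair is (-2, -22) and (-2, -21) with Euclidean distance 1.0. For 9 points, brute-force pairwise comparison is shown above. For large n, the divide-and-conquer algorithm (sort by x, recurse on halves, check the dividing strip) achieves O(n log n).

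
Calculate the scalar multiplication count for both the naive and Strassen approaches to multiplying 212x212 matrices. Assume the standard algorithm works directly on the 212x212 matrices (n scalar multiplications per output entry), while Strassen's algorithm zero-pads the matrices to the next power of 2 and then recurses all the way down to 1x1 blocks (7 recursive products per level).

Matrix multiplication for 212x212 matrices:

Strassen's algorithm requires power-of-2 dimensions. Pad 212x212 to 256x256 (next power of 2).

Standard algorithm: 212^3 = 9528128 multiplications
Strassen's algorithm: 7^(log2(256)) = 7^8 = 5764801 multiplications
Savings: 9528128 - 5764801 = 3763327 multiplications

Standard: 9528128 multiplications (212^3). Strassen: 5764801 multiplications (7^8, after padding to 256x256). Strassen reduces 8 recursive multiplications to 7 at each level.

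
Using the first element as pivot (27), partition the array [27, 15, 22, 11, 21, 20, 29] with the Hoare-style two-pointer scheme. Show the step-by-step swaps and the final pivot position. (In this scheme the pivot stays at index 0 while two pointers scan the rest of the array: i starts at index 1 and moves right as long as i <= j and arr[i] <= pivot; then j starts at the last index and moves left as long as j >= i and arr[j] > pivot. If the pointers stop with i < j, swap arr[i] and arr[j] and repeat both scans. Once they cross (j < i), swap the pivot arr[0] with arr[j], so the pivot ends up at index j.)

Hoare-style two-pointer partition with pivot = 27:

Initial array: [27, 15, 22, 11, 21, 20, 29]

Pointers start at i = 1, j = 6.
i ends at 6, j ends at 5: the pointers have crossed (j < i), so scanning stops.

Swap pivot arr[0] with arr[5] to place pivot at position 5: [20, 15, 22, 11, 21, 27, 29]
Pivot position: 5

After partitioning with pivot 27, the array becomes [20, 15, 22, 11, 21, 27, 29]. The pivot is placed at index 5. All elements to the left of the pivot are <= 27, and all elements to the right are > 27.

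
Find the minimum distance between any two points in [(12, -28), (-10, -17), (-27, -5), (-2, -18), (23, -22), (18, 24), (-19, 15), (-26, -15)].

Computing all pairwise distances among 8 points:

d((12, -28), (-10, -17)) = 24.5967
d((12, -28), (-27, -5)) = 45.2769
d((12, -28), (-2, -18)) = 17.2047
d((12, -28), (23, -22)) = 12.53
d((12, -28), (18, 24)) = 52.345
d((12, -28), (-19, 15)) = 53.0094
d((12, -28), (-26, -15)) = 40.1622
d((-10, -17), (-27, -5)) = 20.8087
d((-10, -17), (-2, -18)) = 8.0623 <-- minimum
d((-10, -17), (23, -22)) = 33.3766
d((-10, -17), (18, 24)) = 49.6488
d((-10, -17), (-19, 15)) = 33.2415
d((-10, -17), (-26, -15)) = 16.1245
d((-27, -5), (-2, -18)) = 28.178
d((-27, -5), (23, -22)) = 52.811
d((-27, -5), (18, 24)) = 53.535
d((-27, -5), (-19, 15)) = 21.5407
d((-27, -5), (-26, -15)) = 10.0499
d((-2, -18), (23, -22)) = 25.318
d((-2, -18), (18, 24)) = 46.5188
d((-2, -18), (-19, 15)) = 37.1214
d((-2, -18), (-26, -15)) = 24.1868
d((23, -22), (18, 24)) = 46.2709
d((23, -22), (-19, 15)) = 55.9732
d((23, -22), (-26, -15)) = 49.4975
d((18, 24), (-19, 15)) = 38.0789
d((18, 24), (-26, -15)) = 58.7963
d((-19, 15), (-26, -15)) = 30.8058

Closest pair: (-10, -17) and (-2, -18) with distance 8.0623

The closest pair is (-10, -17) and (-2, -18) with Euclidean distance 8.0623. For 8 points, brute-force pairwise comparison is shown above. For large n, the divide-and-conquer algorithm (sort by x, recurse on halves, check the dividing strip) achieves O(n log n).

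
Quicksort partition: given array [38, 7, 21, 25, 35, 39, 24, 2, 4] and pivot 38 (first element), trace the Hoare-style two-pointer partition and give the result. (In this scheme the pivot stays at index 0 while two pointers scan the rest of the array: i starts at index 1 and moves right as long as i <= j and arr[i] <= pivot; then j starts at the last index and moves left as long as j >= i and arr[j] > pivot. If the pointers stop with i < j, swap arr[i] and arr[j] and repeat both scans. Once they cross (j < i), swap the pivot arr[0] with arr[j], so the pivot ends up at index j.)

Hoare-style two-pointer partition with pivot = 38:

Initial array: [38, 7, 21, 25, 35, 39, 24, 2, 4]

Pointers start at i = 1, j = 8.
i stops at index 5 (arr[5]=39 > 38), j stops at index 8 (arr[8]=4 <= 38): swap arr[5] and arr[8], array becomes [38, 7, 21, 25, 35, 4, 24, 2, 39]
i ends at 8, j ends at 7: the pointers have crossed (j < i), so scanning stops.

Swap pivot arr[0] with arr[7] to place pivot at position 7: [2, 7, 21, 25, 35, 4, 24, 38, 39]
Pivot position: 7

After partitioning with pivot 38, the array becomes [2, 7, 21, 25, 35, 4, 24, 38, 39]. The pivot is placed at index 7. All elements to the left of the pivot are <= 38, and all elements to the right are > 38.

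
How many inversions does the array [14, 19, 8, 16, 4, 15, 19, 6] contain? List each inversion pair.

Finding inversions in [14, 19, 8, 16, 4, 15, 19, 6]:

(0, 2): arr[0]=14 > arr[2]=8
(0, 4): arr[0]=14 > arr[4]=4
(0, 7): arr[0]=14 > arr[7]=6
(1, 2): arr[1]=19 > arr[2]=8
(1, 3): arr[1]=19 > arr[3]=16
(1, 4): arr[1]=19 > arr[4]=4
(1, 5): arr[1]=19 > arr[5]=15
(1, 7): arr[1]=19 > arr[7]=6
(2, 4): arr[2]=8 > arr[4]=4
(2, 7): arr[2]=8 > arr[7]=6
(3, 4): arr[3]=16 > arr[4]=4
(3, 5): arr[3]=16 > arr[5]=15
(3, 7): arr[3]=16 > arr[7]=6
(5, 7): arr[5]=15 > arr[7]=6
(6, 7): arr[6]=19 > arr[7]=6

Total inversions: 15

The array has 15 inversion(s): (0,2), (0,4), (0,7), (1,2), (1,3), (1,4), (1,5), (1,7), (2,4), (2,7), (3,4), (3,5), (3,7), (5,7), (6,7). Each pair (i,j) satisfies i < j and arr[i] > arr[j].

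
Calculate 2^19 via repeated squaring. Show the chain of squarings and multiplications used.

Computing 2^19 by squaring (build up from 2^1; each line after the first costs one multiplication):

2^1 = 2
2^2 = (2^1)^2 = 2^2 = 4
2^4 = (2^2)^2 = 4^2 = 16
2^8 = (2^4)^2 = 16^2 = 256
2^9 = 2 * 2^8 = 2 * 256 = 512
2^18 = (2^9)^2 = 512^2 = 262144
2^19 = 2 * 2^18 = 2 * 262144 = 524288

Result: 524288
Multiplications needed: 6 (6 lines after 2^1)

2^19 = 524288. Using exponentiation by squaring, this requires 6 multiplications. The key idea: if the exponent is even, square the half-power; if odd, multiply by the base once.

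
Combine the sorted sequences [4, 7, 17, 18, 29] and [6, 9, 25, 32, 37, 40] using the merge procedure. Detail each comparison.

Merging process:

Compare 4 vs 6: take 4 from left. Merged: [4]
Compare 7 vs 6: take 6 from right. Merged: [4, 6]
Compare 7 vs 9: take 7 from left. Merged: [4, 6, 7]
Compare 17 vs 9: take 9 from right. Merged: [4, 6, 7, 9]
Compare 17 vs 25: take 17 from left. Merged: [4, 6, 7, 9, 17]
Compare 18 vs 25: take 18 from left. Merged: [4, 6, 7, 9, 17, 18]
Compare 29 vs 25: take 25 from right. Merged: [4, 6, 7, 9, 17, 18, 25]
Compare 29 vs 32: take 29 from left. Merged: [4, 6, 7, 9, 17, 18, 25, 29]
Append remaining from right: [32, 37, 40]. Merged: [4, 6, 7, 9, 17, 18, 25, 29, 32, 37, 40]

Final merged array: [4, 6, 7, 9, 17, 18, 25, 29, 32, 37, 40]
Total comparisons: 8

The merged array is [4, 6, 7, 9, 17, 18, 25, 29, 32, 37, 40], requiring 8 comparisons. The merge step runs in O(n) time where n is the total number of elements.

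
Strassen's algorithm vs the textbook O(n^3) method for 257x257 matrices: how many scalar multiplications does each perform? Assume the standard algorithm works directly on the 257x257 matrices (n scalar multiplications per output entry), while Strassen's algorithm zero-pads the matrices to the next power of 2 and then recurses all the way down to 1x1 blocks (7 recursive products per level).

Matrix multiplication for 257x257 matrices:

Strassen's algorithm requires power-of-2 dimensions. Pad 257x257 to 512x512 (next power of 2).

Standard algorithm: 257^3 = 16974593 multiplications
Strassen's algorithm: 7^(log2(512)) = 7^9 = 40353607 multiplications
Difference: 16974593 - 40353607 = -23379014 (Strassen uses MORE here due to padding overhead — for small or just-over-power-of-2 n, padding can outweigh the per-level savings)

Standard: 16974593 multiplications (257^3). Strassen: 40353607 multiplications (7^9, after padding to 512x512). Strassen reduces 8 recursive multiplications to 7 at each level.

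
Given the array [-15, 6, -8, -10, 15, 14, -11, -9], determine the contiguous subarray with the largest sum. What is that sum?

Using Kadane's algorithm on [-15, 6, -8, -10, 15, 14, -11, -9]:

Scanning through the array:
Position 1 (value 6): max_ending_here = 6, max_so_far = 6
Position 2 (value -8): max_ending_here = -2, max_so_far = 6
Position 3 (value -10): max_ending_here = -10, max_so_far = 6
Position 4 (value 15): max_ending_here = 15, max_so_far = 15
Position 5 (value 14): max_ending_here = 29, max_so_far = 29
Position 6 (value -11): max_ending_here = 18, max_so_far = 29
Position 7 (value -9): max_ending_here = 9, max_so_far = 29

Maximum subarray: [15, 14]
Maximum sum: 29

The maximum subarray is [15, 14] with sum 29. This subarray runs from index 4 to index 5.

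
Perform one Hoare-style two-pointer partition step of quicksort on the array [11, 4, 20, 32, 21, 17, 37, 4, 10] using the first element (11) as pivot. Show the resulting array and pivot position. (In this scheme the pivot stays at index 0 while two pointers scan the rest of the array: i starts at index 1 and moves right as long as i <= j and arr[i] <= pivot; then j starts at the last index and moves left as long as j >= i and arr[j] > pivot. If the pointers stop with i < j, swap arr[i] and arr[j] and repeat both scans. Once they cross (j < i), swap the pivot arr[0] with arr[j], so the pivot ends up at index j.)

Hoare-style two-pointer partition with pivot = 11:

Initial array: [11, 4, 20, 32, 21, 17, 37, 4, 10]

Pointers start at i = 1, j = 8.
i stops at index 2 (arr[2]=20 > 11), j stops at index 8 (arr[8]=10 <= 11): swap arr[2] and arr[8], array becomes [11, 4, 10, 32, 21, 17, 37, 4, 20]
i stops at index 3 (arr[3]=32 > 11), j stops at index 7 (arr[7]=4 <= 11): swap arr[3] and arr[7], array becomes [11, 4, 10, 4, 21, 17, 37, 32, 20]
i ends at 4, j ends at 3: the pointers have crossed (j < i), so scanning stops.

Swap pivot arr[0] with arr[3] to place pivot at position 3: [4, 4, 10, 11, 21, 17, 37, 32, 20]
Pivot position: 3

After partitioning with pivot 11, the array becomes [4, 4, 10, 11, 21, 17, 37, 32, 20]. The pivot is placed at index 3. All elements to the left of the pivot are <= 11, and all elements to the right are > 11.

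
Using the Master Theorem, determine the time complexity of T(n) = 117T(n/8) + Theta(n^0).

Master Theorem for T(n) = 117T(n/8) + O(n^0):

a = 117, b = 8, c = 0
log_b(a) = log_8(117) = 2.2901

Case 1: c = 0 < log_8(117) = 2.2901
T(n) = O(n^(log_8 117))

For T(n) = 117T(n/8) + O(n^0): log_8(117) = 2.2901. This is Case 1 of the Master Theorem (c < log_b(a), work dominated by leaves), giving O(n^(log_8 117)).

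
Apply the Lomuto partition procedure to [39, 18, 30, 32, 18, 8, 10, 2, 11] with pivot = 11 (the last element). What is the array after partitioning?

Lomuto partition with pivot = 11:

Initial array: [39, 18, 30, 32, 18, 8, 10, 2, 11]

arr[0]=39 > 11: no swap
arr[1]=18 > 11: no swap
arr[2]=30 > 11: no swap
arr[3]=32 > 11: no swap
arr[4]=18 > 11: no swap
arr[5]=8 <= 11: swap with position 0, array becomes [8, 18, 30, 32, 18, 39, 10, 2, 11]
arr[6]=10 <= 11: swap with position 1, array becomes [8, 10, 30, 32, 18, 39, 18, 2, 11]
arr[7]=2 <= 11: swap with position 2, array becomes [8, 10, 2, 32, 18, 39, 18, 30, 11]

Place pivot at position 3: [8, 10, 2, 11, 18, 39, 18, 30, 32]
Pivot position: 3

After partitioning with pivot 11, the array becomes [8, 10, 2, 11, 18, 39, 18, 30, 32]. The pivot is placed at index 3. All elements to the left of the pivot are <= 11, and all elements to the right are > 11.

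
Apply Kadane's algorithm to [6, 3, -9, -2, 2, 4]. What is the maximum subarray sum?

Using Kadane's algorithm on [6, 3, -9, -2, 2, 4]:

Scanning through the array:
Position 1 (value 3): max_ending_here = 9, max_so_far = 9
Position 2 (value -9): max_ending_here = 0, max_so_far = 9
Position 3 (value -2): max_ending_here = -2, max_so_far = 9
Position 4 (value 2): max_ending_here = 2, max_so_far = 9
Position 5 (value 4): max_ending_here = 6, max_so_far = 9

Maximum subarray: [6, 3]
Maximum sum: 9

The maximum subarray is [6, 3] with sum 9. This subarray runs from index 0 to index 1.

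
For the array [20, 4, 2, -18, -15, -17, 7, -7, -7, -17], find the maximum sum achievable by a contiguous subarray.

Using Kadane's algorithm on [20, 4, 2, -18, -15, -17, 7, -7, -7, -17]:

Scanning through the array:
Position 1 (value 4): max_ending_here = 24, max_so_far = 24
Position 2 (value 2): max_ending_here = 26, max_so_far = 26
Position 3 (value -18): max_ending_here = 8, max_so_far = 26
Position 4 (value -15): max_ending_here = -7, max_so_far = 26
Position 5 (value -17): max_ending_here = -17, max_so_far = 26
Position 6 (value 7): max_ending_here = 7, max_so_far = 26
Position 7 (value -7): max_ending_here = 0, max_so_far = 26
Position 8 (value -7): max_ending_here = -7, max_so_far = 26
Position 9 (value -17): max_ending_here = -17, max_so_far = 26

Maximum subarray: [20, 4, 2]
Maximum sum: 26

The maximum subarray is [20, 4, 2] with sum 26. This subarray runs from index 0 to index 2.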